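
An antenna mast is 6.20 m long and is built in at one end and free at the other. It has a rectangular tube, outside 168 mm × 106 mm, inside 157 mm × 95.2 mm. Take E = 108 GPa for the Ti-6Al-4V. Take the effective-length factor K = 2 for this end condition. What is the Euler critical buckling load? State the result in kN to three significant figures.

P_cr ≈ 37.3 kN

Weak-axis I_min = (h_o·b_o³ − h_i·b_i³)/12 with b_o = 106, b_i = 95.20 mm (shorter outer/inner sides).
I_min = (168×106³ − 157.0×95.20³)/12 = 5.386×10^6 mm⁴
I = 5.386×10^6 mm⁴ = 5.386×10^-6 m⁴
Effective length L_e = K·L = 2 × 6.20 = 12.40 m
P_cr = π²EI / L_e² = π² × 108×10⁹ × 5.386×10^-6 / 12.40² = 3.734×10^4 N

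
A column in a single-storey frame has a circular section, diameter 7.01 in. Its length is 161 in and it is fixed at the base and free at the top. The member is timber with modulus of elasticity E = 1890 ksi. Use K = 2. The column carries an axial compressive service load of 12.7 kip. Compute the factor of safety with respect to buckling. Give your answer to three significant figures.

n ≈ 1.68

I = πd⁴/64 = π×7.01⁴/64 = 118.5 in⁴
Effective length L_e = K·L = 2 × 161 = 322.0 in
P_cr = π²EI / L_e² = π² × 1890×10³ × 118.5 / 322.0² = 2.133×10^4 lb
Factor of safety n = P_cr / P = 21.325 / 12.7 = 1.68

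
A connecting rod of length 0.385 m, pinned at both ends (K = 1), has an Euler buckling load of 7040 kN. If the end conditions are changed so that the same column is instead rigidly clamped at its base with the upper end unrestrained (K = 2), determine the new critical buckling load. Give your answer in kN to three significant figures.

P_cr ≈ 1760 kN

P_cr ∝ 1/K², so P_cr,new = P_cr,old × (K_old/K_new)² = 7040 × (1/2)²
= 7040 × 0.2500 = 1760 kN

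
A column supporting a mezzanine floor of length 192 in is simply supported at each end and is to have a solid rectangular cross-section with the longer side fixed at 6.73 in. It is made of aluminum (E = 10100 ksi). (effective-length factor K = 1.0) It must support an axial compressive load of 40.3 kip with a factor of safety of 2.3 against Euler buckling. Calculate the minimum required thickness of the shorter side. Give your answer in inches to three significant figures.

b ≈ 3.94 in

Required P_cr = n·P = 2.3 × 40.3 = 92.69 kip
L_e = K·L = 1 × 192 = 192.0 in
Required I = P_cr·L_e²/(π²E) = 9.269×10^4 × 192.0² / (π² × 1.01×10^7) = 34.28 in⁴
Rectangle, weak axis: I_min = h·b³/12 with h = 6.73 in fixed  ⇒  b = (12I/h)^(1/3) = 3.94 in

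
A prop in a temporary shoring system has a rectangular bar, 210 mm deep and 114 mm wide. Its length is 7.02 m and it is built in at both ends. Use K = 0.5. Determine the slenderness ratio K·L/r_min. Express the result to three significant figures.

Buckling occurs about the weak axis: I_min = h·b³/12 with b = 114 mm (the shorter side).
I_min = 210×114³/12 = 2.593×10^7 mm⁴
A = 2.394×10^4 mm²;  r_min = √(I/A) = √(2.593×10^7/2.394×10^4) = 32.91 mm
L_e = K·L = 0.5 × 7.02 m = 3.510 m = 3510.0 mm
λ = L_e / r_min = 3510.0 / 32.91 = 107

λ ≈ 107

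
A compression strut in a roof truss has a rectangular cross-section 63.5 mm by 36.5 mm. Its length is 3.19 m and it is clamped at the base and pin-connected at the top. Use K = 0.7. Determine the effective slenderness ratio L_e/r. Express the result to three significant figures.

λ ≈ 212

For a rectangle r_min = b/√12 = 36.5/√12 = 10.54 mm
L_e = K·L = 0.7 × 3.19 m = 2.233 m = 2233.0 mm
λ = L_e / r_min = 2233.0 / 10.54 = 212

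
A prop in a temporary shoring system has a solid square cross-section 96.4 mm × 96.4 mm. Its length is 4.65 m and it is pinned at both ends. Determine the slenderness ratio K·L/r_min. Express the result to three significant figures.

λ ≈ 167

For a square r = a/√12 = 96.4/√12 = 27.83 mm
L_e = K·L = 1 × 4.65 m = 4.650 m = 4650.0 mm
λ = L_e / r_min = 4650.0 / 27.83 = 167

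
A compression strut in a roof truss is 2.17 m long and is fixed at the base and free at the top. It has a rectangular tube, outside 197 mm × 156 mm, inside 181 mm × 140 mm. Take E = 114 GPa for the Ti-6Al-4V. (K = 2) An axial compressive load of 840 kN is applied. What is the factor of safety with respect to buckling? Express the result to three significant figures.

n ≈ 1.49

Weak-axis I_min = (h_o·b_o³ − h_i·b_i³)/12 with b_o = 156, b_i = 140.0 mm (shorter outer/inner sides).
I_min = (197×156³ − 181.0×140.0³)/12 = 2.094×10^7 mm⁴
I = 2.094×10^7 mm⁴ = 2.094×10^-5 m⁴
Effective length L_e = K·L = 2 × 2.17 = 4.340 m
P_cr = π²EI / L_e² = π² × 114×10⁹ × 2.094×10^-5 / 4.340² = 1.251×10^6 N
Factor of safety n = P_cr / P = 1250.6 / 840 = 1.49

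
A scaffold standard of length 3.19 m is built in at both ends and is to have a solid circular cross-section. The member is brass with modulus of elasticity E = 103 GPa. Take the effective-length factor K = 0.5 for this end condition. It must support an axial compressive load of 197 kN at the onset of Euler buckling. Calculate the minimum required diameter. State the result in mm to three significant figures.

d ≈ 56.3 mm

L_e = K·L = 0.5 × 3.19 = 1.595 m
Required I = P_cr·L_e²/(π²E) = 1.970×10^5 × 1.595² / (π² × 1.03×10^11) = 4.930×10^-7 m⁴
I_req = 4.930×10^5 mm⁴
Solid circle: I = πd⁴/64  ⇒  d = (64I/π)^(1/4) = (64×4.930×10^5/π)^(1/4) = 56.3 mm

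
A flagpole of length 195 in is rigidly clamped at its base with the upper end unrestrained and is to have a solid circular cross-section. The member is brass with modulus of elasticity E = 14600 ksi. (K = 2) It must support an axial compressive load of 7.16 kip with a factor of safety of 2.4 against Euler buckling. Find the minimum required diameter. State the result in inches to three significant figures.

Required P_cr = n·P = 2.4 × 7.16 = 17.18 kip
L_e = K·L = 2 × 195 = 390.0 in
Required I = P_cr·L_e²/(π²E) = 1.718×10^4 × 390.0² / (π² × 1.46×10^7) = 18.14 in⁴
Solid circle: I = πd⁴/64  ⇒  d = (64I/π)^(1/4) = (64×18.14/π)^(1/4) = 4.38 in

d ≈ 4.38 in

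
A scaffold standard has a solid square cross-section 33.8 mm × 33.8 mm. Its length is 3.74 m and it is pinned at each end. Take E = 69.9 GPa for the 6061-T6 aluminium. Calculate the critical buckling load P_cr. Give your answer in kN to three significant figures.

I = a⁴/12 = 33.8⁴/12 = 1.088×10^5 mm⁴
I = 1.088×10^5 mm⁴ = 1.088×10^-7 m⁴
Effective length L_e = K·L = 1 × 3.74 = 3.740 m
P_cr = π²EI / L_e² = π² × 69.9×10⁹ × 1.088×10^-7 / 3.740² = 5.364×10^3 N

P_cr ≈ 5.36 kN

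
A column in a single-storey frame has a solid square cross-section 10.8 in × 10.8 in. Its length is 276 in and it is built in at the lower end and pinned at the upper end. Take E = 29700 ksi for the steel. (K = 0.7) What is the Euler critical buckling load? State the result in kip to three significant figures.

I = a⁴/12 = 10.8⁴/12 = 1.134×10^3 in⁴
Effective length L_e = K·L = 0.7 × 276 = 193.2 in
P_cr = π²EI / L_e² = π² × 29700×10³ × 1.134×10^3 / 193.2² = 8.903×10^6 lb

P_cr ≈ 8900 kip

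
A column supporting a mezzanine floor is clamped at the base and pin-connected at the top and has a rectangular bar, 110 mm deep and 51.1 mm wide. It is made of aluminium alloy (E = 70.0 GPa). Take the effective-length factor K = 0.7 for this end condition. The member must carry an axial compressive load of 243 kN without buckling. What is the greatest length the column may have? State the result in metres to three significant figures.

L_max ≈ 2.66 m

Buckling occurs about the weak axis: I_min = h·b³/12 with b = 51.1 mm (the shorter side).
I_min = 110×51.1³/12 = 1.223×10^6 mm⁴
I = 1.223×10^-6 m⁴
At the buckling limit P_cr = P = 2.430×10^5 N
From P_cr = π²EI/(K·L)²:  L = (1/K)·√(π²EI/P_cr) = (1/0.7)·√(π²×7.00×10^10×1.223×10^-6/2.430×10^5)
L = 2.66 m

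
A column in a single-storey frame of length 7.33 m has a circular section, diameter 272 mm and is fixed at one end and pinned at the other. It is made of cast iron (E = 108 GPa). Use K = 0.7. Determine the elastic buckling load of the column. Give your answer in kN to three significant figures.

P_cr ≈ 10900 kN

I = πd⁴/64 = π×272⁴/64 = 2.687×10^8 mm⁴
I = 2.687×10^8 mm⁴ = 2.687×10^-4 m⁴
Effective length L_e = K·L = 0.7 × 7.33 = 5.131 m
P_cr = π²EI / L_e² = π² × 108×10⁹ × 2.687×10^-4 / 5.131² = 1.088×10^7 N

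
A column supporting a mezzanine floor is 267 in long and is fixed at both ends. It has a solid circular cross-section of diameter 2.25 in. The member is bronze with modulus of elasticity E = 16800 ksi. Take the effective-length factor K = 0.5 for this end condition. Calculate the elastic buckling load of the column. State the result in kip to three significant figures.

I = πd⁴/64 = π×2.25⁴/64 = 1.258 in⁴
Effective length L_e = K·L = 0.5 × 267 = 133.5 in
P_cr = π²EI / L_e² = π² × 16800×10³ × 1.258 / 133.5² = 1.170×10^4 lb

P_cr ≈ 11.7 kip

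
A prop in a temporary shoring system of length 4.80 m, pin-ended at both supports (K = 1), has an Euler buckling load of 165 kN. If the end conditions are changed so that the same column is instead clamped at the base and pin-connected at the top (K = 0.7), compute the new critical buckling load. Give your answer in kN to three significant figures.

P_cr ≈ 337 kN

P_cr ∝ 1/K², so P_cr,new = P_cr,old × (K_old/K_new)² = 165 × (1/0.7)²
= 165 × 2.041 = 337 kN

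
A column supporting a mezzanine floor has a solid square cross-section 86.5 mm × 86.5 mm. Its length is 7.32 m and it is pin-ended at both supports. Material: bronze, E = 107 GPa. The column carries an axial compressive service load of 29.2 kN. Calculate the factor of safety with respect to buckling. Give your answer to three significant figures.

n ≈ 3.15

I = a⁴/12 = 86.5⁴/12 = 4.665×10^6 mm⁴
I = 4.665×10^6 mm⁴ = 4.665×10^-6 m⁴
Effective length L_e = K·L = 1 × 7.32 = 7.320 m
P_cr = π²EI / L_e² = π² × 107×10⁹ × 4.665×10^-6 / 7.320² = 9.195×10^4 N
Factor of safety n = P_cr / P = 91.948 / 29.2 = 3.15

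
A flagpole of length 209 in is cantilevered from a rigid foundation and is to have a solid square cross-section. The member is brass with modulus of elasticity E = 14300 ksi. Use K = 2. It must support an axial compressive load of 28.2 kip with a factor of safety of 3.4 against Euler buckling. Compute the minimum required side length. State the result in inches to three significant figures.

a ≈ 6.14 in

Required P_cr = n·P = 3.4 × 28.2 = 95.88 kip
L_e = K·L = 2 × 209 = 418.0 in
Required I = P_cr·L_e²/(π²E) = 9.588×10^4 × 418.0² / (π² × 1.43×10^7) = 118.7 in⁴
Solid square: I = a⁴/12  ⇒  a = (12I)^(1/4) = (12×118.7)^(1/4) = 6.14 in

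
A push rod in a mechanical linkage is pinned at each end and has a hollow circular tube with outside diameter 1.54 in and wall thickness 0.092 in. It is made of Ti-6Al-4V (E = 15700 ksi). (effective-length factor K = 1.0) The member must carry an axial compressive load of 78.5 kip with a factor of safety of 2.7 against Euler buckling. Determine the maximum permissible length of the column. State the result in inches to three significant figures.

L_max ≈ 8.97 in

Inner diameter d_i = 1.54 − 2×0.092 = 1.356 in
I = π(d_o⁴ − d_i⁴)/64 = π(1.54⁴ − 1.356⁴)/64 = 0.1101 in⁴
Required critical load P_cr = n·P = 2.7 × 78.5 = 212.0 kip = 2.119×10^5 lb
From P_cr = π²EI/(K·L)²:  L = (1/K)·√(π²EI/P_cr) = (1/1)·√(π²×1.57×10^7×0.1101/2.119×10^5)
L = 8.97 in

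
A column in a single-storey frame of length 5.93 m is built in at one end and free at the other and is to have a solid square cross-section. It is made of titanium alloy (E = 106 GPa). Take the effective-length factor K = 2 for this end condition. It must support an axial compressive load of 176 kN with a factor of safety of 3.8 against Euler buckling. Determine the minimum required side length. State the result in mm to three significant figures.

Required P_cr = n·P = 3.8 × 176 = 668.8 kN
L_e = K·L = 2 × 5.93 = 11.86 m
Required I = P_cr·L_e²/(π²E) = 6.688×10^5 × 11.86² / (π² × 1.06×10^11) = 8.992×10^-5 m⁴
I_req = 8.992×10^7 mm⁴
Solid square: I = a⁴/12  ⇒  a = (12I)^(1/4) = (12×8.992×10^7)^(1/4) = 181 mm

a ≈ 181 mm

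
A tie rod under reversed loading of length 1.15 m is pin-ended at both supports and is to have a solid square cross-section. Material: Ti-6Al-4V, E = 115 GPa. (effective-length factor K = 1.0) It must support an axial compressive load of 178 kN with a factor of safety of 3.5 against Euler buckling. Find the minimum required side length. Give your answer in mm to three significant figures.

a ≈ 54.3 mm

Required P_cr = n·P = 3.5 × 178 = 623.0 kN
L_e = K·L = 1 × 1.15 = 1.150 m
Required I = P_cr·L_e²/(π²E) = 6.230×10^5 × 1.150² / (π² × 1.15×10^11) = 7.259×10^-7 m⁴
I_req = 7.259×10^5 mm⁴
Solid square: I = a⁴/12  ⇒  a = (12I)^(1/4) = (12×7.259×10^5)^(1/4) = 54.3 mm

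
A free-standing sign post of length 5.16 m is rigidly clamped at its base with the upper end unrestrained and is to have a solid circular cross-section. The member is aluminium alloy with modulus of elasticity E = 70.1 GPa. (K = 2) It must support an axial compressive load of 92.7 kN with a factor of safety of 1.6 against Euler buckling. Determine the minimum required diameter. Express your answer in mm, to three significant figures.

Required P_cr = n·P = 1.6 × 92.7 = 148.3 kN
L_e = K·L = 2 × 5.16 = 10.32 m
Required I = P_cr·L_e²/(π²E) = 1.483×10^5 × 10.32² / (π² × 7.01×10^10) = 2.283×10^-5 m⁴
I_req = 2.283×10^7 mm⁴
Solid circle: I = πd⁴/64  ⇒  d = (64I/π)^(1/4) = (64×2.283×10^7/π)^(1/4) = 147 mm

d ≈ 147 mm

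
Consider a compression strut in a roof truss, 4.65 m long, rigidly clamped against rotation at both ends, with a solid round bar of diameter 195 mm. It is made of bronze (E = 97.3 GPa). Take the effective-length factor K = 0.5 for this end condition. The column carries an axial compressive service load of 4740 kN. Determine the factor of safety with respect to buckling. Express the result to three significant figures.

n ≈ 2.66

I = πd⁴/64 = π×195⁴/64 = 7.098×10^7 mm⁴
I = 7.098×10^7 mm⁴ = 7.098×10^-5 m⁴
Effective length L_e = K·L = 0.5 × 4.65 = 2.325 m
P_cr = π²EI / L_e² = π² × 97.3×10⁹ × 7.098×10^-5 / 2.325² = 1.261×10^7 N
Factor of safety n = P_cr / P = 12609 / 4740 = 2.66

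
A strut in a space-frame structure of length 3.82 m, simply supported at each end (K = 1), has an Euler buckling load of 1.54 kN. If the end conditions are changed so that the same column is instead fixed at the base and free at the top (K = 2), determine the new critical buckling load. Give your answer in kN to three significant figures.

P_cr ∝ 1/K², so P_cr,new = P_cr,old × (K_old/K_new)² = 1.54 × (1/2)²
= 1.54 × 0.2500 = 0.385 kN

P_cr ≈ 0.385 kN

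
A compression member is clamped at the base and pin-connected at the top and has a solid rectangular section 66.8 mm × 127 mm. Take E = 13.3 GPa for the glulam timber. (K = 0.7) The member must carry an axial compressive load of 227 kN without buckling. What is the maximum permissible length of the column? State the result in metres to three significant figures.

Buckling occurs about the weak axis: I_min = h·b³/12 with b = 66.8 mm (the shorter side).
I_min = 127×66.8³/12 = 3.155×10^6 mm⁴
I = 3.155×10^-6 m⁴
At the buckling limit P_cr = P = 2.270×10^5 N
From P_cr = π²EI/(K·L)²:  L = (1/K)·√(π²EI/P_cr) = (1/0.7)·√(π²×1.33×10^10×3.155×10^-6/2.270×10^5)
L = 1.93 m

L_max ≈ 1.93 m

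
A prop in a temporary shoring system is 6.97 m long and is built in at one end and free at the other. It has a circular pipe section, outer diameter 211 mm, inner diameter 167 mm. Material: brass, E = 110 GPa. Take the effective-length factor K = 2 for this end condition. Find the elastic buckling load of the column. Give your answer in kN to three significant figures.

P_cr ≈ 330 kN

d_o = 211 mm, d_i = 167 mm
I = π(d_o⁴ − d_i⁴)/64 = π(211⁴ − 167.0⁴)/64 = 5.912×10^7 mm⁴
I = 5.912×10^7 mm⁴ = 5.912×10^-5 m⁴
Effective length L_e = K·L = 2 × 6.97 = 13.94 m
P_cr = π²EI / L_e² = π² × 110×10⁹ × 5.912×10^-5 / 13.94² = 3.303×10^5 N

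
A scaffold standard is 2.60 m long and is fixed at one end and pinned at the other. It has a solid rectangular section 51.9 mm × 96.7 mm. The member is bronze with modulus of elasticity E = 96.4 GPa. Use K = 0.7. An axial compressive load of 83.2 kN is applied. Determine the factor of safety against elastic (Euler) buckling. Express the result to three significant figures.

Buckling occurs about the weak axis: I_min = h·b³/12 with b = 51.9 mm (the shorter side).
I_min = 96.7×51.9³/12 = 1.127×10^6 mm⁴
I = 1.127×10^6 mm⁴ = 1.127×10^-6 m⁴
Effective length L_e = K·L = 0.7 × 2.60 = 1.820 m
P_cr = π²EI / L_e² = π² × 96.4×10⁹ × 1.127×10^-6 / 1.820² = 3.236×10^5 N
Factor of safety n = P_cr / P = 323.58 / 83.2 = 3.89

n ≈ 3.89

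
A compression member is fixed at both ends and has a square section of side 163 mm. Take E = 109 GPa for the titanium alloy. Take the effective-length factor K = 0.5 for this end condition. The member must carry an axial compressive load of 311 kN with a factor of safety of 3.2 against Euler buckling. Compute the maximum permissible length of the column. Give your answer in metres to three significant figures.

I = a⁴/12 = 163⁴/12 = 5.883×10^7 mm⁴
I = 5.883×10^-5 m⁴
Required critical load P_cr = n·P = 3.2 × 311 = 995.2 kN = 9.952×10^5 N
From P_cr = π²EI/(K·L)²:  L = (1/K)·√(π²EI/P_cr) = (1/0.5)·√(π²×1.09×10^11×5.883×10^-5/9.952×10^5)
L = 15.9 m

L_max ≈ 15.9 m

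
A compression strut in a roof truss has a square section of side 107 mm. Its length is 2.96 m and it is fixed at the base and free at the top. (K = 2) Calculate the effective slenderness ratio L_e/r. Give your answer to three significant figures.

I = a⁴/12 = 107⁴/12 = 1.092×10^7 mm⁴
A = 1.145×10^4 mm²;  r_min = √(I/A) = √(1.092×10^7/1.145×10^4) = 30.89 mm
L_e = K·L = 2 × 2.96 m = 5.920 m = 5920.0 mm
λ = L_e / r_min = 5920.0 / 30.89 = 192

λ ≈ 192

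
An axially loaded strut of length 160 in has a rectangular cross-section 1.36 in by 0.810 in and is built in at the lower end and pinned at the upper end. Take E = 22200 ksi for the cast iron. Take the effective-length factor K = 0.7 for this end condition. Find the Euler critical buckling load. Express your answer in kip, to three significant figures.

Buckling occurs about the weak axis: I_min = h·b³/12 with b = 0.810 in (the shorter side).
I_min = 1.36×0.810³/12 = 6.023×10^-2 in⁴
Effective length L_e = K·L = 0.7 × 160 = 112.0 in
P_cr = π²EI / L_e² = π² × 22200×10³ × 6.023×10^-2 / 112.0² = 1.052×10^3 lb

P_cr ≈ 1.05 kip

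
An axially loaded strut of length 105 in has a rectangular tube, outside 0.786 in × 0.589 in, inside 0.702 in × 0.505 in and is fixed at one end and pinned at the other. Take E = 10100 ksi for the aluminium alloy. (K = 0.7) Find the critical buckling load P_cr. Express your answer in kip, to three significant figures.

P_cr ≈ 0.108 kip

Weak-axis I_min = (h_o·b_o³ − h_i·b_i³)/12 with b_o = 0.589, b_i = 0.5050 in (shorter outer/inner sides).
I_min = (0.786×0.589³ − 0.7020×0.5050³)/12 = 5.850×10^-3 in⁴
Effective length L_e = K·L = 0.7 × 105 = 73.50 in
P_cr = π²EI / L_e² = π² × 10100×10³ × 5.850×10^-3 / 73.50² = 107.9 lb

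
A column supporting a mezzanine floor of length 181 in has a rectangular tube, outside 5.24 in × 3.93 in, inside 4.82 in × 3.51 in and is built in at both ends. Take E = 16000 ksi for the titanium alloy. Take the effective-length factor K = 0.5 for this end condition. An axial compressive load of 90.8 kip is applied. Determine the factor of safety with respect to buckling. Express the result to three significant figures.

Weak-axis I_min = (h_o·b_o³ − h_i·b_i³)/12 with b_o = 3.93, b_i = 3.510 in (shorter outer/inner sides).
I_min = (5.24×3.93³ − 4.820×3.510³)/12 = 9.135 in⁴
Effective length L_e = K·L = 0.5 × 181 = 90.50 in
P_cr = π²EI / L_e² = π² × 16000×10³ × 9.135 / 90.50² = 1.761×10^5 lb
Factor of safety n = P_cr / P = 176.14 / 90.8 = 1.94

n ≈ 1.94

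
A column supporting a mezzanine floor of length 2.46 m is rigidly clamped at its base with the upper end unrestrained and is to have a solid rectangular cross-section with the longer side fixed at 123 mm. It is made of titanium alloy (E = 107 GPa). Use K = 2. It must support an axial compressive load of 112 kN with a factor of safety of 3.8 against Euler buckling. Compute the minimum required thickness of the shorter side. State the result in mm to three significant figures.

b ≈ 98.4 mm

Required P_cr = n·P = 3.8 × 112 = 425.6 kN
L_e = K·L = 2 × 2.46 = 4.920 m
Required I = P_cr·L_e²/(π²E) = 4.256×10^5 × 4.920² / (π² × 1.07×10^11) = 9.755×10^-6 m⁴
I_req = 9.755×10^6 mm⁴
Rectangle, weak axis: I_min = h·b³/12 with h = 123 mm fixed  ⇒  b = (12I/h)^(1/3) = 98.4 mm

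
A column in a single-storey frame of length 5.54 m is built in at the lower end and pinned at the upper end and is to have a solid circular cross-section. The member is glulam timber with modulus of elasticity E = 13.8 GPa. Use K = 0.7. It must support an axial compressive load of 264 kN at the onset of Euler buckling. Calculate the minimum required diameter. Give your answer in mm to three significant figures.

L_e = K·L = 0.7 × 5.54 = 3.878 m
Required I = P_cr·L_e²/(π²E) = 2.640×10^5 × 3.878² / (π² × 1.38×10^10) = 2.915×10^-5 m⁴
I_req = 2.915×10^7 mm⁴
Solid circle: I = πd⁴/64  ⇒  d = (64I/π)^(1/4) = (64×2.915×10^7/π)^(1/4) = 156 mm

d ≈ 156 mm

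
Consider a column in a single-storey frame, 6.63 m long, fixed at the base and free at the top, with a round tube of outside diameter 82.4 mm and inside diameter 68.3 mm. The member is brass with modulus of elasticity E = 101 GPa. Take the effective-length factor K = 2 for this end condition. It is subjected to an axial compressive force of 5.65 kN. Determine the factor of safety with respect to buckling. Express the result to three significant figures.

d_o = 82.4 mm, d_i = 68.3 mm
I = π(d_o⁴ − d_i⁴)/64 = π(82.4⁴ − 68.30⁴)/64 = 1.195×10^6 mm⁴
I = 1.195×10^6 mm⁴ = 1.195×10^-6 m⁴
Effective length L_e = K·L = 2 × 6.63 = 13.26 m
P_cr = π²EI / L_e² = π² × 101×10⁹ × 1.195×10^-6 / 13.26² = 6.774×10^3 N
Factor of safety n = P_cr / P = 6.7736 / 5.65 = 1.20

n ≈ 1.20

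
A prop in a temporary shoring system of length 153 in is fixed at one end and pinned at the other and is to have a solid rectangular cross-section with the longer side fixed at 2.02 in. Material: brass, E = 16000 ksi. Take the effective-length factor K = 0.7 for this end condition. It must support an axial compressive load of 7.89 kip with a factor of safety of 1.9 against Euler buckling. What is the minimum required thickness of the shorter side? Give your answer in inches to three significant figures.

Required P_cr = n·P = 1.9 × 7.89 = 14.99 kip
L_e = K·L = 0.7 × 153 = 107.1 in
Required I = P_cr·L_e²/(π²E) = 1.499×10^4 × 107.1² / (π² × 1.60×10^7) = 1.089 in⁴
Rectangle, weak axis: I_min = h·b³/12 with h = 2.02 in fixed  ⇒  b = (12I/h)^(1/3) = 1.86 in

b ≈ 1.86 in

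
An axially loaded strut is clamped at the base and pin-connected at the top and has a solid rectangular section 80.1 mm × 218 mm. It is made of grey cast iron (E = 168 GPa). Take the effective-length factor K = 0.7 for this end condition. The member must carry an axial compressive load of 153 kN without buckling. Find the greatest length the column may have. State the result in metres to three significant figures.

Buckling occurs about the weak axis: I_min = h·b³/12 with b = 80.1 mm (the shorter side).
I_min = 218×80.1³/12 = 9.336×10^6 mm⁴
I = 9.336×10^-6 m⁴
At the buckling limit P_cr = P = 1.530×10^5 N
From P_cr = π²EI/(K·L)²:  L = (1/K)·√(π²EI/P_cr) = (1/0.7)·√(π²×1.68×10^11×9.336×10^-6/1.530×10^5)
L = 14.4 m

L_max ≈ 14.4 m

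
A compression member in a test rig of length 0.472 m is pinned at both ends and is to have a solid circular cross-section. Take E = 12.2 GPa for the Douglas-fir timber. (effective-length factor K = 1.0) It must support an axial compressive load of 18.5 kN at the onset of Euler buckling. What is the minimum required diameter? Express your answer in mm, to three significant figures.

L_e = K·L = 1 × 0.472 = 0.4720 m
Required I = P_cr·L_e²/(π²E) = 1.850×10^4 × 0.4720² / (π² × 1.22×10^10) = 3.423×10^-8 m⁴
I_req = 3.423×10^4 mm⁴
Solid circle: I = πd⁴/64  ⇒  d = (64I/π)^(1/4) = (64×3.423×10^4/π)^(1/4) = 28.9 mm

d ≈ 28.9 mm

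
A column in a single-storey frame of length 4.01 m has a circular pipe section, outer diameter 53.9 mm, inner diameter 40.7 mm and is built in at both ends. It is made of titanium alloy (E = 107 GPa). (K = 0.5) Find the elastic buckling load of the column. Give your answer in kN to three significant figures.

P_cr ≈ 73.5 kN

d_o = 53.9 mm, d_i = 40.7 mm
I = π(d_o⁴ − d_i⁴)/64 = π(53.9⁴ − 40.70⁴)/64 = 2.796×10^5 mm⁴
I = 2.796×10^5 mm⁴ = 2.796×10^-7 m⁴
Effective length L_e = K·L = 0.5 × 4.01 = 2.005 m
P_cr = π²EI / L_e² = π² × 107×10⁹ × 2.796×10^-7 / 2.005² = 7.345×10^4 N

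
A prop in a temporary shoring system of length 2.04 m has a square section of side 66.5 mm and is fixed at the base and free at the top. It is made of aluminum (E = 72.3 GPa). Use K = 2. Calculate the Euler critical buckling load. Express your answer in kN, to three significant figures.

I = a⁴/12 = 66.5⁴/12 = 1.630×10^6 mm⁴
I = 1.630×10^6 mm⁴ = 1.630×10^-6 m⁴
Effective length L_e = K·L = 2 × 2.04 = 4.080 m
P_cr = π²EI / L_e² = π² × 72.3×10⁹ × 1.630×10^-6 / 4.080² = 6.986×10^4 N

P_cr ≈ 69.9 kN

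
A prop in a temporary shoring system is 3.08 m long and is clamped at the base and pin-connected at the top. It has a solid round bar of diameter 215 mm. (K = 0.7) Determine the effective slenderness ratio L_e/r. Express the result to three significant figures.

λ ≈ 40.1

I = πd⁴/64 = π×215⁴/64 = 1.049×10^8 mm⁴
A = 3.631×10^4 mm²;  r_min = √(I/A) = √(1.049×10^8/3.631×10^4) = 53.75 mm
L_e = K·L = 0.7 × 3.08 m = 2.156 m = 2156.0 mm
λ = L_e / r_min = 2156.0 / 53.75 = 40.1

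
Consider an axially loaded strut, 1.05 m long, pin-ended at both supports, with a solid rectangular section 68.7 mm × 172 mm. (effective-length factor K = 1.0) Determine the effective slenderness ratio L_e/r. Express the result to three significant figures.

λ ≈ 52.9

For a rectangle r_min = b/√12 = 68.7/√12 = 19.83 mm
L_e = K·L = 1 × 1.05 m = 1.050 m = 1050.0 mm
λ = L_e / r_min = 1050.0 / 19.83 = 52.9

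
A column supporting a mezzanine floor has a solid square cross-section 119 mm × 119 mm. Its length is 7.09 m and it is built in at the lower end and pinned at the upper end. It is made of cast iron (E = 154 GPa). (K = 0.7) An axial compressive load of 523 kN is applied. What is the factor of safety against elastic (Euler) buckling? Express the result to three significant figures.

n ≈ 1.97

I = a⁴/12 = 119⁴/12 = 1.671×10^7 mm⁴
I = 1.671×10^7 mm⁴ = 1.671×10^-5 m⁴
Effective length L_e = K·L = 0.7 × 7.09 = 4.963 m
P_cr = π²EI / L_e² = π² × 154×10⁹ × 1.671×10^-5 / 4.963² = 1.031×10^6 N
Factor of safety n = P_cr / P = 1031.2 / 523 = 1.97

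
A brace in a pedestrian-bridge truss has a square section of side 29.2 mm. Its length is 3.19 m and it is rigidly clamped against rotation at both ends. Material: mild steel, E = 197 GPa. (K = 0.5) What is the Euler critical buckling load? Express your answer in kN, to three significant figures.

P_cr ≈ 46.3 kN

I = a⁴/12 = 29.2⁴/12 = 6.058×10^4 mm⁴
I = 6.058×10^4 mm⁴ = 6.058×10^-8 m⁴
Effective length L_e = K·L = 0.5 × 3.19 = 1.595 m
P_cr = π²EI / L_e² = π² × 197×10⁹ × 6.058×10^-8 / 1.595² = 4.630×10^4 N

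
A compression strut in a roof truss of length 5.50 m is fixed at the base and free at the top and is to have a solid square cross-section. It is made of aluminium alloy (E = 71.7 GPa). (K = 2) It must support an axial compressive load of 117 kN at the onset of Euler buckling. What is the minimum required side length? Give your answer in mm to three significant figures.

L_e = K·L = 2 × 5.50 = 11.00 m
Required I = P_cr·L_e²/(π²E) = 1.170×10^5 × 11.00² / (π² × 7.17×10^10) = 2.001×10^-5 m⁴
I_req = 2.001×10^7 mm⁴
Solid square: I = a⁴/12  ⇒  a = (12I)^(1/4) = (12×2.001×10^7)^(1/4) = 124 mm

a ≈ 124 mm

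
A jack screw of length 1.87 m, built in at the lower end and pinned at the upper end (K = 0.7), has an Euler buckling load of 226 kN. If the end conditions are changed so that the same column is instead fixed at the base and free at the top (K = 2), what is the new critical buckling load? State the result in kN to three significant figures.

P_cr ≈ 27.7 kN

P_cr ∝ 1/K², so P_cr,new = P_cr,old × (K_old/K_new)² = 226 × (0.7/2)²
= 226 × 0.1225 = 27.7 kN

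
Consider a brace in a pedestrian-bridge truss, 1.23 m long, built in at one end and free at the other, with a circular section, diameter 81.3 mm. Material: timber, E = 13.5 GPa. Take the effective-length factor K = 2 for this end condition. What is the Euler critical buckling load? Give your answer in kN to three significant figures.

I = πd⁴/64 = π×81.3⁴/64 = 2.145×10^6 mm⁴
I = 2.145×10^6 mm⁴ = 2.145×10^-6 m⁴
Effective length L_e = K·L = 2 × 1.23 = 2.460 m
P_cr = π²EI / L_e² = π² × 13.5×10⁹ × 2.145×10^-6 / 2.460² = 4.722×10^4 N

P_cr ≈ 47.2 kN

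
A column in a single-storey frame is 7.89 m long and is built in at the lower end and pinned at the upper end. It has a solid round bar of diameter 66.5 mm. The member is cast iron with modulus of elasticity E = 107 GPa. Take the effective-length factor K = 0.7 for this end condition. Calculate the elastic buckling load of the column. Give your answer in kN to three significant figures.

P_cr ≈ 33.2 kN

I = πd⁴/64 = π×66.5⁴/64 = 9.600×10^5 mm⁴
I = 9.600×10^5 mm⁴ = 9.600×10^-7 m⁴
Effective length L_e = K·L = 0.7 × 7.89 = 5.523 m
P_cr = π²EI / L_e² = π² × 107×10⁹ × 9.600×10^-7 / 5.523² = 3.323×10^4 N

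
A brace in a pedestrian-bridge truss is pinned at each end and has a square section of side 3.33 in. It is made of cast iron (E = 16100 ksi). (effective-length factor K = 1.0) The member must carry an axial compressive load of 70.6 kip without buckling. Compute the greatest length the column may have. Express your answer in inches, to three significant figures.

L_max ≈ 152 in

I = a⁴/12 = 3.33⁴/12 = 10.25 in⁴
At the buckling limit P_cr = P = 7.060×10^4 lb
From P_cr = π²EI/(K·L)²:  L = (1/K)·√(π²EI/P_cr) = (1/1)·√(π²×1.61×10^7×10.25/7.060×10^4)
L = 152 in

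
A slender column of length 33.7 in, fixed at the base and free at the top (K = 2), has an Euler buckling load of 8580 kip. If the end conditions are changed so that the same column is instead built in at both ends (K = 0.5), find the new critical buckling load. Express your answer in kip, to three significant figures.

P_cr ∝ 1/K², so P_cr,new = P_cr,old × (K_old/K_new)² = 8580 × (2/0.5)²
= 8580 × 16.00 = 137000 kip

P_cr ≈ 137000 kip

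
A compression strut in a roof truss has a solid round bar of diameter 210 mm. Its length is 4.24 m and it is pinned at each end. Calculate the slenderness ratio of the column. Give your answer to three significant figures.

λ ≈ 80.8

For a solid circle r = d/4 = 210/4 = 52.50 mm
L_e = K·L = 1 × 4.24 m = 4.240 m = 4240.0 mm
λ = L_e / r_min = 4240.0 / 52.50 = 80.8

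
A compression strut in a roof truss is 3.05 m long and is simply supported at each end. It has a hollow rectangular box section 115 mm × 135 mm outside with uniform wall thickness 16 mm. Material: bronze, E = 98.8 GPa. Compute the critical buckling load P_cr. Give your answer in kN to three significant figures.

P_cr ≈ 1280 kN

Inner dimensions: h_i = 135 − 2×16 = 103.0 mm, b_i = 115 − 2×16 = 83.00 mm
Weak-axis I_min = (h_o·b_o³ − h_i·b_i³)/12 with b_o = 115, b_i = 83.00 mm (shorter outer/inner sides).
I_min = (135×115³ − 103.0×83.00³)/12 = 1.220×10^7 mm⁴
I = 1.220×10^7 mm⁴ = 1.220×10^-5 m⁴
Effective length L_e = K·L = 1 × 3.05 = 3.050 m
P_cr = π²EI / L_e² = π² × 98.8×10⁹ × 1.220×10^-5 / 3.050² = 1.279×10^6 N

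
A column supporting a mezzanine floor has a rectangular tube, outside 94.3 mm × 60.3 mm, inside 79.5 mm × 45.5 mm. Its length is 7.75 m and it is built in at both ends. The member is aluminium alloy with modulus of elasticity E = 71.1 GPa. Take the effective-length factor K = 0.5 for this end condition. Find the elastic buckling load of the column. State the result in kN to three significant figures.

Weak-axis I_min = (h_o·b_o³ − h_i·b_i³)/12 with b_o = 60.3, b_i = 45.50 mm (shorter outer/inner sides).
I_min = (94.3×60.3³ − 79.50×45.50³)/12 = 1.099×10^6 mm⁴
I = 1.099×10^6 mm⁴ = 1.099×10^-6 m⁴
Effective length L_e = K·L = 0.5 × 7.75 = 3.875 m
P_cr = π²EI / L_e² = π² × 71.1×10⁹ × 1.099×10^-6 / 3.875² = 5.136×10^4 N

P_cr ≈ 51.4 kN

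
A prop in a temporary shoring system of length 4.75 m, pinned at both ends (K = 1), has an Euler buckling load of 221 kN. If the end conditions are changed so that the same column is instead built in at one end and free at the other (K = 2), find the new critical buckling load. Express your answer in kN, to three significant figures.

P_cr ∝ 1/K², so P_cr,new = P_cr,old × (K_old/K_new)² = 221 × (1/2)²
= 221 × 0.2500 = 55.2 kN

P_cr ≈ 55.2 kN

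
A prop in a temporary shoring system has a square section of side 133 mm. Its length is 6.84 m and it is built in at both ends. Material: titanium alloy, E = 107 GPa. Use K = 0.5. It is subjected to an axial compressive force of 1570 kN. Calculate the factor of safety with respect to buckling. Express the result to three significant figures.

n ≈ 1.50

I = a⁴/12 = 133⁴/12 = 2.608×10^7 mm⁴
I = 2.608×10^7 mm⁴ = 2.608×10^-5 m⁴
Effective length L_e = K·L = 0.5 × 6.84 = 3.420 m
P_cr = π²EI / L_e² = π² × 107×10⁹ × 2.608×10^-5 / 3.420² = 2.354×10^6 N
Factor of safety n = P_cr / P = 2354.3 / 1570 = 1.50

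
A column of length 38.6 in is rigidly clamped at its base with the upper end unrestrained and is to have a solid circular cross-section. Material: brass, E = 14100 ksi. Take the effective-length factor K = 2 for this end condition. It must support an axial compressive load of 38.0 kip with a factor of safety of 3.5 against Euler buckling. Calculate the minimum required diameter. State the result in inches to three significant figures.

d ≈ 3.28 in

Required P_cr = n·P = 3.5 × 38.0 = 133.0 kip
L_e = K·L = 2 × 38.6 = 77.20 in
Required I = P_cr·L_e²/(π²E) = 1.330×10^5 × 77.20² / (π² × 1.41×10^7) = 5.696 in⁴
Solid circle: I = πd⁴/64  ⇒  d = (64I/π)^(1/4) = (64×5.696/π)^(1/4) = 3.28 in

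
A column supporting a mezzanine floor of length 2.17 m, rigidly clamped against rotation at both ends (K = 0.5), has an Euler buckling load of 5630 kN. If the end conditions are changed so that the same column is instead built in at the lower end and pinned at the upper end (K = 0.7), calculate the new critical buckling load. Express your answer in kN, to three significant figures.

P_cr ∝ 1/K², so P_cr,new = P_cr,old × (K_old/K_new)² = 5630 × (0.5/0.7)²
= 5630 × 0.5102 = 2870 kN

P_cr ≈ 2870 kN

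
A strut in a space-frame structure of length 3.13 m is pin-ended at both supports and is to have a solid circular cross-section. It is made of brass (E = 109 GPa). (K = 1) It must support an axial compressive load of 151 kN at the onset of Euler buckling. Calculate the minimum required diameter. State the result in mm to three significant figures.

d ≈ 72.8 mm

L_e = K·L = 1 × 3.13 = 3.130 m
Required I = P_cr·L_e²/(π²E) = 1.510×10^5 × 3.130² / (π² × 1.09×10^11) = 1.375×10^-6 m⁴
I_req = 1.375×10^6 mm⁴
Solid circle: I = πd⁴/64  ⇒  d = (64I/π)^(1/4) = (64×1.375×10^6/π)^(1/4) = 72.8 mm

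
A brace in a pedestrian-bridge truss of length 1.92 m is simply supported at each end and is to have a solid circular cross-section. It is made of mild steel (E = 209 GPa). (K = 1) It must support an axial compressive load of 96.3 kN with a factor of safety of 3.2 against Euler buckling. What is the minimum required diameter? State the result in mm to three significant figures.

d ≈ 57.9 mm

Required P_cr = n·P = 3.2 × 96.3 = 308.2 kN
L_e = K·L = 1 × 1.92 = 1.920 m
Required I = P_cr·L_e²/(π²E) = 3.082×10^5 × 1.920² / (π² × 2.09×10^11) = 5.507×10^-7 m⁴
I_req = 5.507×10^5 mm⁴
Solid circle: I = πd⁴/64  ⇒  d = (64I/π)^(1/4) = (64×5.507×10^5/π)^(1/4) = 57.9 mm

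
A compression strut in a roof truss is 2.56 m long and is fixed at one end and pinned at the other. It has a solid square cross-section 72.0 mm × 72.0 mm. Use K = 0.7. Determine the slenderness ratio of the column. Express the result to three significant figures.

λ ≈ 86.2

For a square r = a/√12 = 72.0/√12 = 20.78 mm
L_e = K·L = 0.7 × 2.56 m = 1.792 m = 1792.0 mm
λ = L_e / r_min = 1792.0 / 20.78 = 86.2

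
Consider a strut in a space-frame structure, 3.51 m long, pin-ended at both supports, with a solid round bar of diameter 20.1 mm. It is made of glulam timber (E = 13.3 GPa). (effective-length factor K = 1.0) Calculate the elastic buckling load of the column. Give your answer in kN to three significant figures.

I = πd⁴/64 = π×20.1⁴/64 = 8.012×10^3 mm⁴
I = 8.012×10^3 mm⁴ = 8.012×10^-9 m⁴
Effective length L_e = K·L = 1 × 3.51 = 3.510 m
P_cr = π²EI / L_e² = π² × 13.3×10⁹ × 8.012×10^-9 / 3.510² = 85.37 N

P_cr ≈ 0.0854 kN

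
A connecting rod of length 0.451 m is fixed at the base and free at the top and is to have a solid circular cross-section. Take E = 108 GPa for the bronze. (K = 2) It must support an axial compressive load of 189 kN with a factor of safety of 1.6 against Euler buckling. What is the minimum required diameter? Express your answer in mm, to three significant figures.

Required P_cr = n·P = 1.6 × 189 = 302.4 kN
L_e = K·L = 2 × 0.451 = 0.9020 m
Required I = P_cr·L_e²/(π²E) = 3.024×10^5 × 0.9020² / (π² × 1.08×10^11) = 2.308×10^-7 m⁴
I_req = 2.308×10^5 mm⁴
Solid circle: I = πd⁴/64  ⇒  d = (64I/π)^(1/4) = (64×2.308×10^5/π)^(1/4) = 46.6 mm

d ≈ 46.6 mm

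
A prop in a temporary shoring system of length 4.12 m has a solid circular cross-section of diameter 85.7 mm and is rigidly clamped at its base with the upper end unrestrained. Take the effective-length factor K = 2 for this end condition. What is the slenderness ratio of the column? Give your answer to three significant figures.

For a solid circle r = d/4 = 85.7/4 = 21.42 mm
L_e = K·L = 2 × 4.12 m = 8.240 m = 8240.0 mm
λ = L_e / r_min = 8240.0 / 21.42 = 385

λ ≈ 385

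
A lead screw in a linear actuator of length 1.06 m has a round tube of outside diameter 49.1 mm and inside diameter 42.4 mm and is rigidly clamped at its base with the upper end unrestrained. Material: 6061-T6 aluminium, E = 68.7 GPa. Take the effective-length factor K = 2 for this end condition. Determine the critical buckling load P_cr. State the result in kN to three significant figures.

P_cr ≈ 19.1 kN

d_o = 49.1 mm, d_i = 42.4 mm
I = π(d_o⁴ − d_i⁴)/64 = π(49.1⁴ − 42.40⁴)/64 = 1.266×10^5 mm⁴
I = 1.266×10^5 mm⁴ = 1.266×10^-7 m⁴
Effective length L_e = K·L = 2 × 1.06 = 2.120 m
P_cr = π²EI / L_e² = π² × 68.7×10⁹ × 1.266×10^-7 / 2.120² = 1.911×10^4 N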